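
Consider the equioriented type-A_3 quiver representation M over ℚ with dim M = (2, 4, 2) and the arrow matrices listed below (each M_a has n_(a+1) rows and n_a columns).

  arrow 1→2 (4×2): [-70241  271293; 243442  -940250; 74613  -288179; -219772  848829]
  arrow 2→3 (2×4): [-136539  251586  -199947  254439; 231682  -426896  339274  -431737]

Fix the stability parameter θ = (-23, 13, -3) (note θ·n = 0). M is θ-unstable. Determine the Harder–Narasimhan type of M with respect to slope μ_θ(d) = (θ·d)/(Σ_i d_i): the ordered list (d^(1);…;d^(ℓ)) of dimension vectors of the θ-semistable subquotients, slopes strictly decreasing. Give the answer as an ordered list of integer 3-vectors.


Via rank(M_{q-1}∘⋯∘M_p): M ≅ I[1,2], I[1,3], I[2,2], I[2,3].
μ_θ-semistable layers: μ^(1)=13; μ^(2)=5; μ^(3)=-23

((0, 2, 0); (0, 2, 2); (2, 0, 0))


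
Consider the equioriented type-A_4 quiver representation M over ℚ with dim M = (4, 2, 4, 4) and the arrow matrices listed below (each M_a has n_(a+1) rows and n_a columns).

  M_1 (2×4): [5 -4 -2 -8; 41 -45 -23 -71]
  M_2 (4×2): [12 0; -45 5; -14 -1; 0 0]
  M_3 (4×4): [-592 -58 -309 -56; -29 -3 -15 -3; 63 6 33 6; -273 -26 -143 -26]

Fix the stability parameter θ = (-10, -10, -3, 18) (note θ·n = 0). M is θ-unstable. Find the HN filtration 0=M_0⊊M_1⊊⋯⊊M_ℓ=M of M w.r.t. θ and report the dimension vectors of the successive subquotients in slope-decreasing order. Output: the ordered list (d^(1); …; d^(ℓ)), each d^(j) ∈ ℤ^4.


Barcode: M ≅ I[1,1]^2, I[1,4]^2, I[3,3], I[3,4], I[4,4]. HN layers by μ_θ (3 steps, strictly decreasing):
  μ^(1)=18; μ^(2)=-3; μ^(3)=-10

((0, 0, 0, 4); (0, 0, 4, 0); (4, 2, 0, 0))


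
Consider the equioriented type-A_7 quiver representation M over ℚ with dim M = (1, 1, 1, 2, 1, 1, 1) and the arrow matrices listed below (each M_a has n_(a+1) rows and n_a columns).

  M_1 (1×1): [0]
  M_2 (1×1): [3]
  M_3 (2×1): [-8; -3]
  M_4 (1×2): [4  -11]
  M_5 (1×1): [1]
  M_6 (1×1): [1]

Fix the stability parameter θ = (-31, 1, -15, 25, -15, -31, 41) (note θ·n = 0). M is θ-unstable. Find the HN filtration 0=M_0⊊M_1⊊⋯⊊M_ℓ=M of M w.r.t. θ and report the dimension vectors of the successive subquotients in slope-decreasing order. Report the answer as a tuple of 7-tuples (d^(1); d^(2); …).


Barcode: M ≅ I[1,1], I[2,7], I[4,4]. HN layers by μ_θ (4 steps, strictly decreasing):
  μ^(1)=41; μ^(2)=25; μ^(3)=-7; μ^(4)=-31

((0, 0, 0, 0, 0, 0, 1); (0, 0, 0, 1, 0, 0, 0); (0, 1, 1, 1, 1, 1, 0); (1, 0, 0, 0, 0, 0, 0))


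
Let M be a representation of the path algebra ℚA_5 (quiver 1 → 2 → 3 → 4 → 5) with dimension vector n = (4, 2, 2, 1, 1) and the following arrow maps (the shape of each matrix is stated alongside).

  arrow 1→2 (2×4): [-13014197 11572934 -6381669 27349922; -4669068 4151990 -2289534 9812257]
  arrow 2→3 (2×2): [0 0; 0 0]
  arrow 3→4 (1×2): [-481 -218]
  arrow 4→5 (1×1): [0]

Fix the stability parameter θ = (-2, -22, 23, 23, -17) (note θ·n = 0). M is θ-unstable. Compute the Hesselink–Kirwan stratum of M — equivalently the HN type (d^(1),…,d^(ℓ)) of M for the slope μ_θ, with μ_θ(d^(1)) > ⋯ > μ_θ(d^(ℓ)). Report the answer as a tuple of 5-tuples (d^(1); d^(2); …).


Barcode: M ≅ I[1,1]^2, I[1,2]^2, I[3,3], I[3,4], I[5,5]. HN layers by μ_θ (4 steps, strictly decreasing):
  μ^(1)=23; μ^(2)=-2; μ^(3)=-12; μ^(4)=-17

((0, 0, 2, 1, 0); (2, 0, 0, 0, 0); (2, 2, 0, 0, 0); (0, 0, 0, 0, 1))


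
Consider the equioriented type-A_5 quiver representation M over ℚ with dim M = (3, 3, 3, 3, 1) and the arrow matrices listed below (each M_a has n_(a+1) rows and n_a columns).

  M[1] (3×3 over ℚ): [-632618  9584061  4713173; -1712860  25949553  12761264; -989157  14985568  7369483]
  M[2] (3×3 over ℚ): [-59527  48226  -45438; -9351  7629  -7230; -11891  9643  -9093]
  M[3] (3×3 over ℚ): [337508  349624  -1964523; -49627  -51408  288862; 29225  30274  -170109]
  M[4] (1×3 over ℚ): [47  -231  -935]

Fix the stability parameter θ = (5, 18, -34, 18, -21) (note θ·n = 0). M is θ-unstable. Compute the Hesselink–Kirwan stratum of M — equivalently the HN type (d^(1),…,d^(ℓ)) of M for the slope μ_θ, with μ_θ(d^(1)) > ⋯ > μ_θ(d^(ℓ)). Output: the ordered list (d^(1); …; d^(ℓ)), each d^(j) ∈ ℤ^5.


Barcode: M ≅ I[1,4]^2, I[1,5]. HN layers by μ_θ (3 steps, strictly decreasing):
  μ^(1)=18; μ^(2)=-3/2; μ^(3)=-11/3

((0, 0, 0, 2, 0); (0, 0, 0, 1, 1); (3, 3, 3, 0, 0))


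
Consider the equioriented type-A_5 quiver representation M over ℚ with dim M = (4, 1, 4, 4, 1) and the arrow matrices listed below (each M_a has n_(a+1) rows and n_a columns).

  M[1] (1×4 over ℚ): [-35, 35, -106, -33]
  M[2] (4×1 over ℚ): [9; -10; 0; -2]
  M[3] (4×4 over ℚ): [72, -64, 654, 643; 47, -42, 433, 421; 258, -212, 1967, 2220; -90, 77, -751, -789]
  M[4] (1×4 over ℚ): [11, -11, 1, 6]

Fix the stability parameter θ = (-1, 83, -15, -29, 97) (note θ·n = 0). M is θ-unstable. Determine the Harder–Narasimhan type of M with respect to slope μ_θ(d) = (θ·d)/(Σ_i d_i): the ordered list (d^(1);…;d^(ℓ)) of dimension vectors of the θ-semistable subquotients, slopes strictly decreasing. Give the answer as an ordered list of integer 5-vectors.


Barcode: M ≅ I[1,1]^3, I[1,5], I[3,4]^3. HN layers by μ_θ (4 steps, strictly decreasing):
  μ^(1)=97; μ^(2)=13; μ^(3)=-1; μ^(4)=-22

((0, 0, 0, 0, 1); (0, 1, 1, 1, 0); (4, 0, 0, 0, 0); (0, 0, 3, 3, 0))


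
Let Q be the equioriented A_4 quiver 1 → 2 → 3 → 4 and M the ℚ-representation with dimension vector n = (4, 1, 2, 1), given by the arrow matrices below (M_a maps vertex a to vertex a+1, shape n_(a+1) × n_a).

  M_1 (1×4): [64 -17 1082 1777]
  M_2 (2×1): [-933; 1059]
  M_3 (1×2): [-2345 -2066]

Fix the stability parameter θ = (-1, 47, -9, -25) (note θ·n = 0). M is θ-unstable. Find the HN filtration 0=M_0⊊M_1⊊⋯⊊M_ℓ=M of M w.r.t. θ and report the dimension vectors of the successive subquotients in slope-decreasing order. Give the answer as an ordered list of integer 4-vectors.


Interval decomposition of M: I[1,1]^3, I[1,4], I[3,3].
HN type (ℓ=3): μ^(1)=13/3; μ^(2)=-1; μ^(3)=-9

((0, 1, 1, 1); (4, 0, 0, 0); (0, 0, 1, 0))


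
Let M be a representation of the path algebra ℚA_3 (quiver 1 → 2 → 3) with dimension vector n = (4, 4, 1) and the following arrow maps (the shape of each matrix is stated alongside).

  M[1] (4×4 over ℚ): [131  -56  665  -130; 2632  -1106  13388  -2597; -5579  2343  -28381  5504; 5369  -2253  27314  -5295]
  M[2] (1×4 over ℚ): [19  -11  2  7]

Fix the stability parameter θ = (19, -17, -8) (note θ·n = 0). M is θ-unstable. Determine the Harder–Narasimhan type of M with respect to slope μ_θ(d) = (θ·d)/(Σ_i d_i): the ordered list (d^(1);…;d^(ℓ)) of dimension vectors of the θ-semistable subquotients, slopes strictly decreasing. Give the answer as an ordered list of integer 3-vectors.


Interval decomposition of M: I[1,2]^3, I[1,3].
HN type (ℓ=2): μ^(1)=1; μ^(2)=-2

((3, 3, 0); (1, 1, 1))


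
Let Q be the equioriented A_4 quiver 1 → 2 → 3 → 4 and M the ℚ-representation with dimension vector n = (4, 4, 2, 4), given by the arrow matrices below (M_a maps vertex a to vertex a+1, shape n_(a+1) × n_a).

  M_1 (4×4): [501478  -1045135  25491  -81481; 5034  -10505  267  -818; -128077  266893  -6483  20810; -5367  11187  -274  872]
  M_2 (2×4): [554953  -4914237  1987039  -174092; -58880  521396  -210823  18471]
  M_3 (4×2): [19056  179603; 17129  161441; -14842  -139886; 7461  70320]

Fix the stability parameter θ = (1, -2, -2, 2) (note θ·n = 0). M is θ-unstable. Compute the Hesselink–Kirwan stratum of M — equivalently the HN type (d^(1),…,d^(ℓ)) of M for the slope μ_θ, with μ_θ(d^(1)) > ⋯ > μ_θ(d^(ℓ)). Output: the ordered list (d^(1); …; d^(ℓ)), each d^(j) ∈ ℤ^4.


Interval decomposition of M: I[1,2]^2, I[1,4]^2, I[4,4]^2.
HN type (ℓ=3): μ^(1)=2; μ^(2)=-1/2; μ^(3)=-1

((0, 0, 0, 4); (2, 2, 0, 0); (2, 2, 2, 0))


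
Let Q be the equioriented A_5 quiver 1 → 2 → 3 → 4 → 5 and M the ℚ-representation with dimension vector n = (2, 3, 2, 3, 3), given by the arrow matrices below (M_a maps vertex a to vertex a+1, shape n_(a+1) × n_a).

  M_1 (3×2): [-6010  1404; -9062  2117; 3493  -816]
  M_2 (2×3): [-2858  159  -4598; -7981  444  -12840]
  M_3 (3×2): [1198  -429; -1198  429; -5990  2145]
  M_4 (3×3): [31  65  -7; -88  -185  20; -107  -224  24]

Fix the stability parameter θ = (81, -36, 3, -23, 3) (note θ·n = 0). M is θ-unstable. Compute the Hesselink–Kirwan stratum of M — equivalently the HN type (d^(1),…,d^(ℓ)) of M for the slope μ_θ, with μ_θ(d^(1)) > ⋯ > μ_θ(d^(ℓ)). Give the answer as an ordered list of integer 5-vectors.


Via rank(M_{q-1}∘⋯∘M_p): M ≅ I[1,3], I[1,5], I[2,2], I[4,5]^2.
μ_θ-semistable layers: μ^(1)=16; μ^(2)=28/5; μ^(3)=3; μ^(4)=-23; μ^(5)=-36

((1, 1, 1, 0, 0); (1, 1, 1, 1, 1); (0, 0, 0, 0, 2); (0, 0, 0, 2, 0); (0, 1, 0, 0, 0))


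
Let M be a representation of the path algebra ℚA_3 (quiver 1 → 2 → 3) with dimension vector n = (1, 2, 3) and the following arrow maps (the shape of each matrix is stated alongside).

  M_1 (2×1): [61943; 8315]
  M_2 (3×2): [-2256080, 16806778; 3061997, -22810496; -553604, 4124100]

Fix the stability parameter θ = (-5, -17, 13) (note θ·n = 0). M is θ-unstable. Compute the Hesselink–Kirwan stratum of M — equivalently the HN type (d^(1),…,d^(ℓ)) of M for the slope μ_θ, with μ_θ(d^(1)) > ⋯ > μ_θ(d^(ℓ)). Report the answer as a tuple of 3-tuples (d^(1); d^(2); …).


Via rank(M_{q-1}∘⋯∘M_p): M ≅ I[1,3], I[2,3], I[3,3].
μ_θ-semistable layers: μ^(1)=13; μ^(2)=-11; μ^(3)=-17

((0, 0, 3); (1, 1, 0); (0, 1, 0))


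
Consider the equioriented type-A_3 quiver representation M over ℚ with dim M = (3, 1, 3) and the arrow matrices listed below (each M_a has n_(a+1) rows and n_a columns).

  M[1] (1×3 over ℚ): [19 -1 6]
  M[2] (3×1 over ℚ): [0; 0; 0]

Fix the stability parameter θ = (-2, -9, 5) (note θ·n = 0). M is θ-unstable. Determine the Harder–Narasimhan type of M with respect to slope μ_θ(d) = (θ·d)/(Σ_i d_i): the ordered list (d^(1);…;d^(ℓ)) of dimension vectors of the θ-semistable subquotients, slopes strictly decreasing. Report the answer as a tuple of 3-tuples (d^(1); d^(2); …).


Via rank(M_{q-1}∘⋯∘M_p): M ≅ I[1,1]^2, I[1,2], I[3,3]^3.
μ_θ-semistable layers: μ^(1)=5; μ^(2)=-2; μ^(3)=-11/2

((0, 0, 3); (2, 0, 0); (1, 1, 0))


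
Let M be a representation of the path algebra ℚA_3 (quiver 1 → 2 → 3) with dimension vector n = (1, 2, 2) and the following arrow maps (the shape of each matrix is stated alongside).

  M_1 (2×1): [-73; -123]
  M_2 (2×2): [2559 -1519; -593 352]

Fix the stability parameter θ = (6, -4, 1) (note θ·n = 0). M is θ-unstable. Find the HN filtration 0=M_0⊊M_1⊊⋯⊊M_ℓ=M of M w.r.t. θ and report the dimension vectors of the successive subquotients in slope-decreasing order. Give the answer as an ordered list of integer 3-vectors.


Via rank(M_{q-1}∘⋯∘M_p): M ≅ I[1,3], I[2,3].
μ_θ-semistable layers: μ^(1)=1; μ^(2)=-4

((1, 1, 2); (0, 1, 0))


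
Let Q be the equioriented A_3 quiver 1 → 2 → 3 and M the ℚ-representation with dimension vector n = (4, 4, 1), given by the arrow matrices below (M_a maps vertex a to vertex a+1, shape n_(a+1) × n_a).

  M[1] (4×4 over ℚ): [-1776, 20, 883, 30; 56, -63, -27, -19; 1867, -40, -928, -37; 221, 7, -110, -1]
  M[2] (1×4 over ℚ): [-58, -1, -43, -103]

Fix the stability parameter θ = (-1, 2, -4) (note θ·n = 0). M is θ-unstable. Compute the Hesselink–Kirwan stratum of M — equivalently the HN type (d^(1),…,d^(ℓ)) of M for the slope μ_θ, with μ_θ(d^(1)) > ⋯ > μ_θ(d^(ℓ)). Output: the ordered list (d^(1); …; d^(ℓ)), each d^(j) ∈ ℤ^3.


Interval decomposition of M: I[1,2]^3, I[1,3].
HN type (ℓ=2): μ^(1)=2; μ^(2)=-1

((0, 3, 0); (4, 1, 1))


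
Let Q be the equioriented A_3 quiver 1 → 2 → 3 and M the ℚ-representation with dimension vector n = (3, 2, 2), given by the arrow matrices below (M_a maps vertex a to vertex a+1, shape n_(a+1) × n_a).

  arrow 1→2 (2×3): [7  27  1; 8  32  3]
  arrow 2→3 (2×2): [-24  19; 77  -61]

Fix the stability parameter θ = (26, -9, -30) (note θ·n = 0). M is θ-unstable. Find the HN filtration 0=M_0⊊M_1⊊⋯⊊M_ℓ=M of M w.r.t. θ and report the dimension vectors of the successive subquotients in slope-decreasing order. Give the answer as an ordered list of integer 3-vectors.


Barcode: M ≅ I[1,1], I[1,3]^2. HN layers by μ_θ (2 steps, strictly decreasing):
  μ^(1)=26; μ^(2)=-13/3

((1, 0, 0); (2, 2, 2))


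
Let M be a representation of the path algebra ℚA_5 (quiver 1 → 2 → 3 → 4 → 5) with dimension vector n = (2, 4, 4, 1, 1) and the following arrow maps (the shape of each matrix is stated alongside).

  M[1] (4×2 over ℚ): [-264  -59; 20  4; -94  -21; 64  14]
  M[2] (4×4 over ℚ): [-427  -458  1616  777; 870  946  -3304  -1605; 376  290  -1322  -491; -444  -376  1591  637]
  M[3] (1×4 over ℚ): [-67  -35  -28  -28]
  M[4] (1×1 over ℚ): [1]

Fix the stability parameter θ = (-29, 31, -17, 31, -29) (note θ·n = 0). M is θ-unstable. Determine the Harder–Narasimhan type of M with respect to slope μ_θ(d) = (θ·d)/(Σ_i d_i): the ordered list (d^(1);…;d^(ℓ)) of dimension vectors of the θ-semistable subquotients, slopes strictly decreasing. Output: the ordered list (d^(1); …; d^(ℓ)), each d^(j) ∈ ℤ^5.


Interval decomposition of M: I[1,3], I[1,5], I[2,2], I[2,3], I[3,3].
HN type (ℓ=5): μ^(1)=31; μ^(2)=7; μ^(3)=4; μ^(4)=-17; μ^(5)=-29

((0, 1, 0, 0, 0); (0, 2, 2, 0, 0); (0, 1, 1, 1, 1); (0, 0, 1, 0, 0); (2, 0, 0, 0, 0))


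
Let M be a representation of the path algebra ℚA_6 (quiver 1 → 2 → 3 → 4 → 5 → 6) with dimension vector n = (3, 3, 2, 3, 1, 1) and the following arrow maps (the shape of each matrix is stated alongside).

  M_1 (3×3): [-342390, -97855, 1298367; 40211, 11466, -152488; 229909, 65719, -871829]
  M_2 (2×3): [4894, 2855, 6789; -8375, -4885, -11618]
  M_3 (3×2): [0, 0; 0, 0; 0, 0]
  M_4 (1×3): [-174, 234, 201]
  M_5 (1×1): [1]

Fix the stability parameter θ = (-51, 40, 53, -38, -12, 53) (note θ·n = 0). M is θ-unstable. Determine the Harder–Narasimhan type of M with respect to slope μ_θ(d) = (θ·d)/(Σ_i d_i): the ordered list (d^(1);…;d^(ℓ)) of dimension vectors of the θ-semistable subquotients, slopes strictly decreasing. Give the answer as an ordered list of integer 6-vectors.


Interval decomposition of M: I[1,1], I[1,3]^2, I[2,2], I[4,4]^2, I[4,6].
HN type (ℓ=5): μ^(1)=53; μ^(2)=40; μ^(3)=-12; μ^(4)=-38; μ^(5)=-51

((0, 0, 2, 0, 0, 1); (0, 3, 0, 0, 0, 0); (0, 0, 0, 0, 1, 0); (0, 0, 0, 3, 0, 0); (3, 0, 0, 0, 0, 0))


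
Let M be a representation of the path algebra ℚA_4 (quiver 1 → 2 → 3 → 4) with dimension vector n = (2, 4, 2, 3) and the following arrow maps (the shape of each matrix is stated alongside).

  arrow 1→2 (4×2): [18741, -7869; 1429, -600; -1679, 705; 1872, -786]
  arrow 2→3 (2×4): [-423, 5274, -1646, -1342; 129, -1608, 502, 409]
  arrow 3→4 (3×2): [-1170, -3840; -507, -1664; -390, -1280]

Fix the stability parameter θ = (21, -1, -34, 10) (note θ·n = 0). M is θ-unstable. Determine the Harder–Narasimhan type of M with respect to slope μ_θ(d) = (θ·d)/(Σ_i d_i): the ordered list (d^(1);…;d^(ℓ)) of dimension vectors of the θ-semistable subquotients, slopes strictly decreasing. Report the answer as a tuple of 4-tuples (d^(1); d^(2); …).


Barcode: M ≅ I[1,3], I[1,4], I[2,2]^2, I[4,4]^2. HN layers by μ_θ (3 steps, strictly decreasing):
  μ^(1)=10; μ^(2)=-1; μ^(3)=-14/3

((0, 0, 0, 3); (0, 2, 0, 0); (2, 2, 2, 0))


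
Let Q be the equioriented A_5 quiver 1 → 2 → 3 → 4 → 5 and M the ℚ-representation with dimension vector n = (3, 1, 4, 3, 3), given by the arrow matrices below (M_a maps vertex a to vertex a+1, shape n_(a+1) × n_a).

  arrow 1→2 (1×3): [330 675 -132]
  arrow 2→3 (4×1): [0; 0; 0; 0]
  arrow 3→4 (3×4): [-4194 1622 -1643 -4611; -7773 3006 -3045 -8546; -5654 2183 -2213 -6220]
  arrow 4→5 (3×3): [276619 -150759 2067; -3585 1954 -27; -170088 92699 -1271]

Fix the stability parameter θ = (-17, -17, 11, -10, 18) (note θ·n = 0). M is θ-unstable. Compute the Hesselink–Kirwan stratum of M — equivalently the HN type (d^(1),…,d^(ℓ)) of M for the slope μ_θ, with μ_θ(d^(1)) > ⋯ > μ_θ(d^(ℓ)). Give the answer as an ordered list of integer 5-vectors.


Interval decomposition of M: I[1,1]^2, I[1,2], I[3,3], I[3,5]^3.
HN type (ℓ=4): μ^(1)=18; μ^(2)=11; μ^(3)=1/2; μ^(4)=-17

((0, 0, 0, 0, 3); (0, 0, 1, 0, 0); (0, 0, 3, 3, 0); (3, 1, 0, 0, 0))


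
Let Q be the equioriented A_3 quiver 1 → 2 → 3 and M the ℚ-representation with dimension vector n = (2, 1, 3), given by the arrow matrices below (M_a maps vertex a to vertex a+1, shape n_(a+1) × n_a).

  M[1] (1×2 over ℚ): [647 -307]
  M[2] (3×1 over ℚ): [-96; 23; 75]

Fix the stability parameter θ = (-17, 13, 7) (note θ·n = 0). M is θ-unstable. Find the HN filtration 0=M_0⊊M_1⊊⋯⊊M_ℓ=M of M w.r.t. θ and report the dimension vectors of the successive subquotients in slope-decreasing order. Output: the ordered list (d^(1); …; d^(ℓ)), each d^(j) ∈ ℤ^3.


Interval decomposition of M: I[1,1], I[1,3], I[3,3]^2.
HN type (ℓ=3): μ^(1)=10; μ^(2)=7; μ^(3)=-17

((0, 1, 1); (0, 0, 2); (2, 0, 0))


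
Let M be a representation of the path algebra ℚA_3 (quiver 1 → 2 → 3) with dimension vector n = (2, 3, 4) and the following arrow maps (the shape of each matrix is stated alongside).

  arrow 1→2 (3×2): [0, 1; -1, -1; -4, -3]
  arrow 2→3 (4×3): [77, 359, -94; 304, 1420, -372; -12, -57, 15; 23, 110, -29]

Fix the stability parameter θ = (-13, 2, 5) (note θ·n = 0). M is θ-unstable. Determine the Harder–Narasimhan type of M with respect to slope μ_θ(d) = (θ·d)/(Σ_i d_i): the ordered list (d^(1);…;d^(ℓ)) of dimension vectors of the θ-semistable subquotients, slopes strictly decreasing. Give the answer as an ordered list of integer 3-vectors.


Barcode: M ≅ I[1,2], I[1,3], I[2,3], I[3,3]^2. HN layers by μ_θ (3 steps, strictly decreasing):
  μ^(1)=5; μ^(2)=2; μ^(3)=-13

((0, 0, 4); (0, 3, 0); (2, 0, 0))


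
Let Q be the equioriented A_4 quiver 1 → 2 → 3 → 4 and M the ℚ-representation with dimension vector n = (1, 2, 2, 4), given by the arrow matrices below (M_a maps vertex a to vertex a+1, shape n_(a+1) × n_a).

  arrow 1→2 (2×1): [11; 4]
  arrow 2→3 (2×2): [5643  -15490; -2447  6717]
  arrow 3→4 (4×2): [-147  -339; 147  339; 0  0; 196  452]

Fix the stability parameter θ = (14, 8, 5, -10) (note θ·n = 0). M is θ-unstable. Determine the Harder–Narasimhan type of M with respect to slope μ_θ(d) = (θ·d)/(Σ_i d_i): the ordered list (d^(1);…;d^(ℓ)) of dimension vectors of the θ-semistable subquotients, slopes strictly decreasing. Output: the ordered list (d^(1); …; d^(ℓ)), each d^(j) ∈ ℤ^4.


Barcode: M ≅ I[1,3], I[2,4], I[4,4]^3. HN layers by μ_θ (3 steps, strictly decreasing):
  μ^(1)=9; μ^(2)=1; μ^(3)=-10

((1, 1, 1, 0); (0, 1, 1, 1); (0, 0, 0, 3))


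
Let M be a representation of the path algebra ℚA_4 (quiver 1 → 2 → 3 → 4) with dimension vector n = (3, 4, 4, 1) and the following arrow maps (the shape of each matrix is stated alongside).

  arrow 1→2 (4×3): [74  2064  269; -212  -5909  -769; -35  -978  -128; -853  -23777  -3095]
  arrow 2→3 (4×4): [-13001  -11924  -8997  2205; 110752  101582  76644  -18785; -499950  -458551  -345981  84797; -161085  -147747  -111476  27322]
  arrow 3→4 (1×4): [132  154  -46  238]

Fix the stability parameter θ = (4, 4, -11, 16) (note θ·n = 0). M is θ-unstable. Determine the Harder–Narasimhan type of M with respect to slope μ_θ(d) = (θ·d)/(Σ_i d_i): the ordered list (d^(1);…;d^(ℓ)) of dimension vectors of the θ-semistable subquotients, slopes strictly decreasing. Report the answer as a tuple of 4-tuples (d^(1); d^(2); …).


Via rank(M_{q-1}∘⋯∘M_p): M ≅ I[1,2], I[1,3], I[1,4], I[2,3], I[3,3].
μ_θ-semistable layers: μ^(1)=16; μ^(2)=4; μ^(3)=-1; μ^(4)=-7/2; μ^(5)=-11

((0, 0, 0, 1); (1, 1, 0, 0); (2, 2, 2, 0); (0, 1, 1, 0); (0, 0, 1, 0))


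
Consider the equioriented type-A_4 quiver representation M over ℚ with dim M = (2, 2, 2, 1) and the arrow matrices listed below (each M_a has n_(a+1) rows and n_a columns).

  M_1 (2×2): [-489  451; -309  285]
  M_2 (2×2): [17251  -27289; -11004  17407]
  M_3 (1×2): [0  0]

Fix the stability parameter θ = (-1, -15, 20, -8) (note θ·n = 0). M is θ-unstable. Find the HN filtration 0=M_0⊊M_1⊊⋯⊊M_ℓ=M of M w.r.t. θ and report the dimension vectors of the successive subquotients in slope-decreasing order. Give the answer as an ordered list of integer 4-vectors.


Via rank(M_{q-1}∘⋯∘M_p): M ≅ I[1,3]^2, I[4,4].
μ_θ-semistable layers: μ^(1)=20; μ^(2)=-8

((0, 0, 2, 0); (2, 2, 0, 1))


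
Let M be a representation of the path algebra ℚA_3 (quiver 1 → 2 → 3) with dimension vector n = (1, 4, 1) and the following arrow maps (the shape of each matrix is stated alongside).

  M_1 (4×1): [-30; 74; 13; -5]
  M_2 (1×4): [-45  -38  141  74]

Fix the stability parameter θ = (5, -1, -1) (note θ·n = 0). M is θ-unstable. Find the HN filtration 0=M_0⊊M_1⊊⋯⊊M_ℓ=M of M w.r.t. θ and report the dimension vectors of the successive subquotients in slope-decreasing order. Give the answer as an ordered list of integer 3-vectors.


Via rank(M_{q-1}∘⋯∘M_p): M ≅ I[1,3], I[2,2]^3.
μ_θ-semistable layers: μ^(1)=1; μ^(2)=-1

((1, 1, 1); (0, 3, 0))


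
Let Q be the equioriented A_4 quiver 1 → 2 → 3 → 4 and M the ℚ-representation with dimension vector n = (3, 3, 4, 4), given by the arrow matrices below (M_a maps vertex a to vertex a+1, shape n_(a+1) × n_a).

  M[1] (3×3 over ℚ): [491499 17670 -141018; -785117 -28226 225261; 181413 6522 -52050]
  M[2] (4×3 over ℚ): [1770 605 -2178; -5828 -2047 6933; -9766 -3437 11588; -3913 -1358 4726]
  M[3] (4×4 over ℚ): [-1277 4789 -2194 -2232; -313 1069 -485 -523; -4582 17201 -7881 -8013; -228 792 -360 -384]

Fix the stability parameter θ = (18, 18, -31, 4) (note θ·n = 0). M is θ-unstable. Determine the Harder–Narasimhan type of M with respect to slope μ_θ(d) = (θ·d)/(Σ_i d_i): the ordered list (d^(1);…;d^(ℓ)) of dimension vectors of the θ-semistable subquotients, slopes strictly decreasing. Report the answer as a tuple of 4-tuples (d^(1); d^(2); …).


Via rank(M_{q-1}∘⋯∘M_p): M ≅ I[1,1], I[1,4]^2, I[2,4], I[3,3], I[4,4].
μ_θ-semistable layers: μ^(1)=18; μ^(2)=4; μ^(3)=5/3; μ^(4)=-13/2; μ^(5)=-31

((1, 0, 0, 0); (0, 0, 0, 4); (2, 2, 2, 0); (0, 1, 1, 0); (0, 0, 1, 0))


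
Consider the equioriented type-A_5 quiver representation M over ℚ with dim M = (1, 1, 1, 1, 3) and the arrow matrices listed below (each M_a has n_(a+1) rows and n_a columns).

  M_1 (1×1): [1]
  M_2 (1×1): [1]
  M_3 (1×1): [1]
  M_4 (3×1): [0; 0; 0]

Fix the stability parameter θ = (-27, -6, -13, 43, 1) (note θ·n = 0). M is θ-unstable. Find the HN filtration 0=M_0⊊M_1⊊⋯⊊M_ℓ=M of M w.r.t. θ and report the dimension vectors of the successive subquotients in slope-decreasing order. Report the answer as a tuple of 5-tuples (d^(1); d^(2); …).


Barcode: M ≅ I[1,4], I[5,5]^3. HN layers by μ_θ (4 steps, strictly decreasing):
  μ^(1)=43; μ^(2)=1; μ^(3)=-19/2; μ^(4)=-27

((0, 0, 0, 1, 0); (0, 0, 0, 0, 3); (0, 1, 1, 0, 0); (1, 0, 0, 0, 0))


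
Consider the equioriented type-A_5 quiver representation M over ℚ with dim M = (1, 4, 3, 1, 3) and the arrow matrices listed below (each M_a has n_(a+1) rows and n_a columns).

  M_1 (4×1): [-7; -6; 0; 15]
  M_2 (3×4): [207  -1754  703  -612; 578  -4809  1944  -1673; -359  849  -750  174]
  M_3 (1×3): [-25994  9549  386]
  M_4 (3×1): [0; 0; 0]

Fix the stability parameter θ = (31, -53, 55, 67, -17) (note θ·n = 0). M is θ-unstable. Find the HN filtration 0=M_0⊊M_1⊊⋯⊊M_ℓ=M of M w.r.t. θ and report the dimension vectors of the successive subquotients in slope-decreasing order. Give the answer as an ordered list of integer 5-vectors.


Via rank(M_{q-1}∘⋯∘M_p): M ≅ I[1,4], I[2,2], I[2,3]^2, I[5,5]^3.
μ_θ-semistable layers: μ^(1)=67; μ^(2)=55; μ^(3)=-11; μ^(4)=-17; μ^(5)=-53

((0, 0, 0, 1, 0); (0, 0, 3, 0, 0); (1, 1, 0, 0, 0); (0, 0, 0, 0, 3); (0, 3, 0, 0, 0))


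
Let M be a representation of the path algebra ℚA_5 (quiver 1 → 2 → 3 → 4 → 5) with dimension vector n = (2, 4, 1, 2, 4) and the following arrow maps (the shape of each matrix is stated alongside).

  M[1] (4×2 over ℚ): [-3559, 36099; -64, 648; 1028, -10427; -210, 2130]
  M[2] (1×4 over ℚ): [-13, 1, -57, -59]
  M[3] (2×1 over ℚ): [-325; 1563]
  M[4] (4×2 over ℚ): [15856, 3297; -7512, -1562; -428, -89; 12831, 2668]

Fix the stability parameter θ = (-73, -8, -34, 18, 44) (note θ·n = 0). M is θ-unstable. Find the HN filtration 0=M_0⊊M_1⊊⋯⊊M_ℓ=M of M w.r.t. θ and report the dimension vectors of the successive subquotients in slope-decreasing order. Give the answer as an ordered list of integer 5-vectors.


Via rank(M_{q-1}∘⋯∘M_p): M ≅ I[1,2], I[1,5], I[2,2]^2, I[4,5], I[5,5]^2.
μ_θ-semistable layers: μ^(1)=44; μ^(2)=18; μ^(3)=-8; μ^(4)=-21; μ^(5)=-73

((0, 0, 0, 0, 4); (0, 0, 0, 2, 0); (0, 3, 0, 0, 0); (0, 1, 1, 0, 0); (2, 0, 0, 0, 0))


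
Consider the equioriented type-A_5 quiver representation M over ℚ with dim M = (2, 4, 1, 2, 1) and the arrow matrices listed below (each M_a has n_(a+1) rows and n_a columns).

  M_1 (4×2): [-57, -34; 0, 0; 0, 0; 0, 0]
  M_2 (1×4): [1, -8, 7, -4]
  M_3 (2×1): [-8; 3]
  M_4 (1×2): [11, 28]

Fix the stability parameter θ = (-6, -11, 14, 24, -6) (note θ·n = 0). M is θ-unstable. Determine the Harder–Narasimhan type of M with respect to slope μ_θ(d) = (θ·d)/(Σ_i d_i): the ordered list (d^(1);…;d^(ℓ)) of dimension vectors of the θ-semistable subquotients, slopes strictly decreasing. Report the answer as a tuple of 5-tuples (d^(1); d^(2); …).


Barcode: M ≅ I[1,1], I[1,5], I[2,2]^3, I[4,4]. HN layers by μ_θ (5 steps, strictly decreasing):
  μ^(1)=24; μ^(2)=32/3; μ^(3)=-6; μ^(4)=-17/2; μ^(5)=-11

((0, 0, 0, 1, 0); (0, 0, 1, 1, 1); (1, 0, 0, 0, 0); (1, 1, 0, 0, 0); (0, 3, 0, 0, 0))


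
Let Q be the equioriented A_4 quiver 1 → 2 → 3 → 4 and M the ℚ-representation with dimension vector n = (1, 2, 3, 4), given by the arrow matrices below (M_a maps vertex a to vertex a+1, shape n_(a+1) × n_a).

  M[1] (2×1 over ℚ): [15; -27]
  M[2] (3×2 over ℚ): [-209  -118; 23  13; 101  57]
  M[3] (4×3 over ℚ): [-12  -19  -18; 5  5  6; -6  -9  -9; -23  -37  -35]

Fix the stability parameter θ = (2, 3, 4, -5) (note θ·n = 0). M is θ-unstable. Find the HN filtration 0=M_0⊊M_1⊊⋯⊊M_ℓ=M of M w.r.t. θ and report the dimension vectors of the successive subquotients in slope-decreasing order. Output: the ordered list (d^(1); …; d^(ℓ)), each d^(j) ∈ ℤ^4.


Interval decomposition of M: I[1,4], I[2,4], I[3,4], I[4,4].
HN type (ℓ=4): μ^(1)=1; μ^(2)=2/3; μ^(3)=-1/2; μ^(4)=-5

((1, 1, 1, 1); (0, 1, 1, 1); (0, 0, 1, 1); (0, 0, 0, 1))


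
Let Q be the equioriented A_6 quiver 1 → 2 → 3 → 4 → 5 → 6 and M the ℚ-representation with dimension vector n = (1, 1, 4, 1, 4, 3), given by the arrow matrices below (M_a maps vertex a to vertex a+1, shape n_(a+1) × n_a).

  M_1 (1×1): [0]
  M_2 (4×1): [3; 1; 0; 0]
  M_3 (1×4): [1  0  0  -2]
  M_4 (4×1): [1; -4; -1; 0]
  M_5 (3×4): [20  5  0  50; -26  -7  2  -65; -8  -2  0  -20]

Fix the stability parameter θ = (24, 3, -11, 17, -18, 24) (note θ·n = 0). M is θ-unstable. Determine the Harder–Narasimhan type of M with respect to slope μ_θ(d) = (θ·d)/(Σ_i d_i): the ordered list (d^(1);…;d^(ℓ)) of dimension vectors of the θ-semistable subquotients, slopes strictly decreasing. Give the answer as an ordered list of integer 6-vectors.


Via rank(M_{q-1}∘⋯∘M_p): M ≅ I[1,1], I[2,5], I[3,3]^3, I[5,5], I[5,6]^2, I[6,6].
μ_θ-semistable layers: μ^(1)=24; μ^(2)=-1/2; μ^(3)=-4; μ^(4)=-11; μ^(5)=-18

((1, 0, 0, 0, 0, 3); (0, 0, 0, 1, 1, 0); (0, 1, 1, 0, 0, 0); (0, 0, 3, 0, 0, 0); (0, 0, 0, 0, 3, 0))


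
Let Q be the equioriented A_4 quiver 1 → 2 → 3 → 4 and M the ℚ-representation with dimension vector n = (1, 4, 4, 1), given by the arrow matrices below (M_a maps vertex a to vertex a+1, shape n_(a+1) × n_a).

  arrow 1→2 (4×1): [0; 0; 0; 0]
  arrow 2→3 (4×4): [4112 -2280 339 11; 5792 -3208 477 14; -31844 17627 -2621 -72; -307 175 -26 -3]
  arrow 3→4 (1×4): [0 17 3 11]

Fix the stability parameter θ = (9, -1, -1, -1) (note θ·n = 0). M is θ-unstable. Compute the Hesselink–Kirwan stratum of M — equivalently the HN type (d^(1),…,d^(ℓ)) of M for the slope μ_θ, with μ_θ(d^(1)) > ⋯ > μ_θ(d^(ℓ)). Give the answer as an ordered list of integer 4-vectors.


Barcode: M ≅ I[1,1], I[2,3]^3, I[2,4]. HN layers by μ_θ (2 steps, strictly decreasing):
  μ^(1)=9; μ^(2)=-1

((1, 0, 0, 0); (0, 4, 4, 1))


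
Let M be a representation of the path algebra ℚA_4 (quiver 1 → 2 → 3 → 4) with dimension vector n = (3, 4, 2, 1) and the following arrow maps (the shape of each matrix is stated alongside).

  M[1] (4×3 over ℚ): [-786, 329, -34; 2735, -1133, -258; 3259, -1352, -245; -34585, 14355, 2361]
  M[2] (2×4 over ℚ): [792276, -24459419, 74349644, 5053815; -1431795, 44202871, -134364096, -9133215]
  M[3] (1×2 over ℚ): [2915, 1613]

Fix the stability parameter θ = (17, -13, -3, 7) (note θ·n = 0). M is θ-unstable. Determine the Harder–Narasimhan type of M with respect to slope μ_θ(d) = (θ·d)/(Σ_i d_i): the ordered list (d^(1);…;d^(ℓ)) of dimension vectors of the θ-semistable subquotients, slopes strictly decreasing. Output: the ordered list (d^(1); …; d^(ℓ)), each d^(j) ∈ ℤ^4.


Barcode: M ≅ I[1,2], I[1,3], I[1,4], I[2,2]. HN layers by μ_θ (4 steps, strictly decreasing):
  μ^(1)=7; μ^(2)=2; μ^(3)=1/3; μ^(4)=-13

((0, 0, 0, 1); (1, 1, 0, 0); (2, 2, 2, 0); (0, 1, 0, 0))


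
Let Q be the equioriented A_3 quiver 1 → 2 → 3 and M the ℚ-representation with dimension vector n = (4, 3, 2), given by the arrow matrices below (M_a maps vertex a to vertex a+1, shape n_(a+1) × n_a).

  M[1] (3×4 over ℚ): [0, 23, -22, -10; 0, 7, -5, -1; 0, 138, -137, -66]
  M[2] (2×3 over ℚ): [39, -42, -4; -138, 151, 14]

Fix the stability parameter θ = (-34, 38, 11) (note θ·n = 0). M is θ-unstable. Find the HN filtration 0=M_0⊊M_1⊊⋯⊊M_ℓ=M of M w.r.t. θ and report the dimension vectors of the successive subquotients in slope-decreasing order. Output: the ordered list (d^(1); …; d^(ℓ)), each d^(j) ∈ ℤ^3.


Barcode: M ≅ I[1,1], I[1,2], I[1,3]^2. HN layers by μ_θ (3 steps, strictly decreasing):
  μ^(1)=38; μ^(2)=49/2; μ^(3)=-34

((0, 1, 0); (0, 2, 2); (4, 0, 0))


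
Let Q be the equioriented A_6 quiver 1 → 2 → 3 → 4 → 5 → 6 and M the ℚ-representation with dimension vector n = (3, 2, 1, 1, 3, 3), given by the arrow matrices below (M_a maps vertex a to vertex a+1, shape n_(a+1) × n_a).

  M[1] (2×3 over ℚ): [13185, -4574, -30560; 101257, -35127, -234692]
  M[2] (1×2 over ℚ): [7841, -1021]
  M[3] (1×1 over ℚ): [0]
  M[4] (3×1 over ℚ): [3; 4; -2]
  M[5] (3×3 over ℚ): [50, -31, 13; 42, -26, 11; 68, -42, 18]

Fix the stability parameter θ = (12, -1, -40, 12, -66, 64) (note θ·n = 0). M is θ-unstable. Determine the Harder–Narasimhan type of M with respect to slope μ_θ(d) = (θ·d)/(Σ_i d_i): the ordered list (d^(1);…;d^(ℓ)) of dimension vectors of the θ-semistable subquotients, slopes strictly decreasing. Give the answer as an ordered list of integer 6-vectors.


Interval decomposition of M: I[1,1], I[1,2], I[1,3], I[4,5], I[5,6]^2, I[6,6].
HN type (ℓ=6): μ^(1)=64; μ^(2)=12; μ^(3)=11/2; μ^(4)=-29/3; μ^(5)=-27; μ^(6)=-66

((0, 0, 0, 0, 0, 3); (1, 0, 0, 0, 0, 0); (1, 1, 0, 0, 0, 0); (1, 1, 1, 0, 0, 0); (0, 0, 0, 1, 1, 0); (0, 0, 0, 0, 2, 0))


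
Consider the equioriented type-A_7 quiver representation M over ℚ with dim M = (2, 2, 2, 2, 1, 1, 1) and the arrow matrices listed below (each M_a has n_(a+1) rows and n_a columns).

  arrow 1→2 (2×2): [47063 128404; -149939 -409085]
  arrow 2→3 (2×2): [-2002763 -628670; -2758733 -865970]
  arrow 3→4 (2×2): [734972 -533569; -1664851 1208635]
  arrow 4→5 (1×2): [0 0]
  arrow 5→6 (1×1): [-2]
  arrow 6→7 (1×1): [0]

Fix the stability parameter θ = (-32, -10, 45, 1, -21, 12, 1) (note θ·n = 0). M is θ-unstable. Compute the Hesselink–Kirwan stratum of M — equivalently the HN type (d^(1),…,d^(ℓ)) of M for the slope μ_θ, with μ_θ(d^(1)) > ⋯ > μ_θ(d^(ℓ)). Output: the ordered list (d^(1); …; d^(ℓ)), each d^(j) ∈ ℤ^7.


Interval decomposition of M: I[1,2], I[1,4], I[3,4], I[5,6], I[7,7].
HN type (ℓ=6): μ^(1)=23; μ^(2)=12; μ^(3)=1; μ^(4)=-10; μ^(5)=-21; μ^(6)=-32

((0, 0, 2, 2, 0, 0, 0); (0, 0, 0, 0, 0, 1, 0); (0, 0, 0, 0, 0, 0, 1); (0, 2, 0, 0, 0, 0, 0); (0, 0, 0, 0, 1, 0, 0); (2, 0, 0, 0, 0, 0, 0))


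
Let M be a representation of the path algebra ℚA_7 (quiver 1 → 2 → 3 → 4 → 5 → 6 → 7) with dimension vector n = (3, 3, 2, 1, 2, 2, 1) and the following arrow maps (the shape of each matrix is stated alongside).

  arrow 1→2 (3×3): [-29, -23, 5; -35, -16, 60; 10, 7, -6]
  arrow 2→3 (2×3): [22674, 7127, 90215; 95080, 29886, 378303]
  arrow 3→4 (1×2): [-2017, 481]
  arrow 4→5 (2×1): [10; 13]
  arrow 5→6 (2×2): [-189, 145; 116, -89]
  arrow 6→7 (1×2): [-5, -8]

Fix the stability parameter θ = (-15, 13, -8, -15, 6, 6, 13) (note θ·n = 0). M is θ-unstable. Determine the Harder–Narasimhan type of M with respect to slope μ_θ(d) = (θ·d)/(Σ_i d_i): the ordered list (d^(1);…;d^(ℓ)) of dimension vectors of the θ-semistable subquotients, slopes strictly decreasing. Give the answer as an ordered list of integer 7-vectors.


Interval decomposition of M: I[1,2], I[1,3], I[1,7], I[5,6].
HN type (ℓ=5): μ^(1)=13; μ^(2)=6; μ^(3)=5/2; μ^(4)=-10/3; μ^(5)=-15

((0, 1, 0, 0, 0, 0, 1); (0, 0, 0, 0, 2, 2, 0); (0, 1, 1, 0, 0, 0, 0); (0, 1, 1, 1, 0, 0, 0); (3, 0, 0, 0, 0, 0, 0))


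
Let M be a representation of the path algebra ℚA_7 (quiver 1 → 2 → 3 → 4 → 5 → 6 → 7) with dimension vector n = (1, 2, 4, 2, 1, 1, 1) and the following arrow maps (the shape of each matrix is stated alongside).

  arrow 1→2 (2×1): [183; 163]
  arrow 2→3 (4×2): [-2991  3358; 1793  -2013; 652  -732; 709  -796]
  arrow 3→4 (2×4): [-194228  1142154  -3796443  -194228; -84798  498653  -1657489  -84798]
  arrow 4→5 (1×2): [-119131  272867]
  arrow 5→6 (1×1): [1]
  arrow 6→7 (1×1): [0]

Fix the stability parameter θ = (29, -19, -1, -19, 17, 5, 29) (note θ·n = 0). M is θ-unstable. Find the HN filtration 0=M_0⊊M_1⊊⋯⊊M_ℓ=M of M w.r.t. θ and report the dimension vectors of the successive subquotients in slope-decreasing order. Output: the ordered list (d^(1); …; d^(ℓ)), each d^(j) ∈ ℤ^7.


Interval decomposition of M: I[1,3], I[2,6], I[3,3], I[3,4], I[7,7].
HN type (ℓ=6): μ^(1)=29; μ^(2)=11; μ^(3)=3; μ^(4)=-1; μ^(5)=-10; μ^(6)=-19

((0, 0, 0, 0, 0, 0, 1); (0, 0, 0, 0, 1, 1, 0); (1, 1, 1, 0, 0, 0, 0); (0, 0, 1, 0, 0, 0, 0); (0, 0, 2, 2, 0, 0, 0); (0, 1, 0, 0, 0, 0, 0))


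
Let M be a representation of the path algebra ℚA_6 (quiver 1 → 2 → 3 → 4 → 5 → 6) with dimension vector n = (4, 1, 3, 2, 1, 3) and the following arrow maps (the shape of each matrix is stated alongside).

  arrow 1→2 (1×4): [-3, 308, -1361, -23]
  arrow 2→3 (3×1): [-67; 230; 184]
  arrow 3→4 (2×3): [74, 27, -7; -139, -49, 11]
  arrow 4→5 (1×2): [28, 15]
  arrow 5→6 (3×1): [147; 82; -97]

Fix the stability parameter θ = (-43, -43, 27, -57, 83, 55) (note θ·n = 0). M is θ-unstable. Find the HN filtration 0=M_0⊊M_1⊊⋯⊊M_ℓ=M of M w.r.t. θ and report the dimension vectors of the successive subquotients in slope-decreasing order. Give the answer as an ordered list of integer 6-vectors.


Via rank(M_{q-1}∘⋯∘M_p): M ≅ I[1,1]^3, I[1,6], I[3,3], I[3,4], I[6,6]^2.
μ_θ-semistable layers: μ^(1)=69; μ^(2)=55; μ^(3)=27; μ^(4)=-15; μ^(5)=-43

((0, 0, 0, 0, 1, 1); (0, 0, 0, 0, 0, 2); (0, 0, 1, 0, 0, 0); (0, 0, 2, 2, 0, 0); (4, 1, 0, 0, 0, 0))


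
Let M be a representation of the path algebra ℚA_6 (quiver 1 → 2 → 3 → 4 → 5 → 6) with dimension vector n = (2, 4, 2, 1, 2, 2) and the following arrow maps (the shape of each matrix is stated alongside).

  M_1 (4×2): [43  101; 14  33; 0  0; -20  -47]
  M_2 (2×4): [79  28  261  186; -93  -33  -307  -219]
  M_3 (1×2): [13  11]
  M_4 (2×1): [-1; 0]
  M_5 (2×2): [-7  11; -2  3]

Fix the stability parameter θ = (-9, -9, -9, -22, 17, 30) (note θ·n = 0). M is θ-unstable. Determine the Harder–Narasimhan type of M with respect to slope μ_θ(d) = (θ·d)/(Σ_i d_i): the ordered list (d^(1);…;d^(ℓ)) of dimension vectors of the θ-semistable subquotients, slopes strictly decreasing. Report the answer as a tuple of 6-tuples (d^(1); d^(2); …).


Barcode: M ≅ I[1,2], I[1,6], I[2,2], I[2,3], I[5,6]. HN layers by μ_θ (4 steps, strictly decreasing):
  μ^(1)=30; μ^(2)=17; μ^(3)=-9; μ^(4)=-49/4

((0, 0, 0, 0, 0, 2); (0, 0, 0, 0, 2, 0); (1, 3, 1, 0, 0, 0); (1, 1, 1, 1, 0, 0))


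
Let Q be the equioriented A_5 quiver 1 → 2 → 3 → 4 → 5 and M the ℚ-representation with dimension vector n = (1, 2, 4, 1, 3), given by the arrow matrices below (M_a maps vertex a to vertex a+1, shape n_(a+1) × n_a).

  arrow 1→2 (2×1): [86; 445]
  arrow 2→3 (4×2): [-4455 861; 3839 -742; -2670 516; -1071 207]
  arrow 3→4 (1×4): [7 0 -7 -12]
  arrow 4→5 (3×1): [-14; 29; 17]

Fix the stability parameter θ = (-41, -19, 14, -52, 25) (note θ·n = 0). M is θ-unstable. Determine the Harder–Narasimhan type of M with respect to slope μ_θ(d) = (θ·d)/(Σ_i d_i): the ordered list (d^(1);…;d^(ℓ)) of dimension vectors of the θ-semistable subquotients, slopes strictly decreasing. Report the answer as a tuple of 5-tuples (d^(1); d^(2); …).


Barcode: M ≅ I[1,5], I[2,3], I[3,3]^2, I[5,5]^2. HN layers by μ_θ (4 steps, strictly decreasing):
  μ^(1)=25; μ^(2)=14; μ^(3)=-19; μ^(4)=-41

((0, 0, 0, 0, 3); (0, 0, 3, 0, 0); (0, 2, 1, 1, 0); (1, 0, 0, 0, 0))


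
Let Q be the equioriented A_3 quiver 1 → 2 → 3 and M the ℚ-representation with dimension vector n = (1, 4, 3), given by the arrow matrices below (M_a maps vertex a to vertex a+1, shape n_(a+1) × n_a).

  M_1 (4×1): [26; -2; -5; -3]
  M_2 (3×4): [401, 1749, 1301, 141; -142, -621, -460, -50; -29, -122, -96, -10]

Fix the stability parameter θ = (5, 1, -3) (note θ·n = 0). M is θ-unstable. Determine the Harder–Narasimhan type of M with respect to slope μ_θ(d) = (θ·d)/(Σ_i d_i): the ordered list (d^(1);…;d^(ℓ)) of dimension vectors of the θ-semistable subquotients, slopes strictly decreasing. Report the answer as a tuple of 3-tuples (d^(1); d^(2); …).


Interval decomposition of M: I[1,2], I[2,3]^3.
HN type (ℓ=2): μ^(1)=3; μ^(2)=-1

((1, 1, 0); (0, 3, 3))


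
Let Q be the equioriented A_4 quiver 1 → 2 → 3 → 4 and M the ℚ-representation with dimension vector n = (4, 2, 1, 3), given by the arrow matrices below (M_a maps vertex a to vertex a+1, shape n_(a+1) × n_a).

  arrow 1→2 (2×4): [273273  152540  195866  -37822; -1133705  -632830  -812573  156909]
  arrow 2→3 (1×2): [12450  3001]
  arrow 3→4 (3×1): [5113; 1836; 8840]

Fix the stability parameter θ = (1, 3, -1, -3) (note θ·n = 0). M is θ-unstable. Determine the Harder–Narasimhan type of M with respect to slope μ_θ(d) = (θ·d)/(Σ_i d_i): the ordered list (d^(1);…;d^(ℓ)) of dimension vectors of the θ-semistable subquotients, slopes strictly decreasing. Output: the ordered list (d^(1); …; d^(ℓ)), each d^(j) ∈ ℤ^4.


Via rank(M_{q-1}∘⋯∘M_p): M ≅ I[1,1]^2, I[1,2], I[1,4], I[4,4]^2.
μ_θ-semistable layers: μ^(1)=3; μ^(2)=1; μ^(3)=0; μ^(4)=-3

((0, 1, 0, 0); (3, 0, 0, 0); (1, 1, 1, 1); (0, 0, 0, 2))
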